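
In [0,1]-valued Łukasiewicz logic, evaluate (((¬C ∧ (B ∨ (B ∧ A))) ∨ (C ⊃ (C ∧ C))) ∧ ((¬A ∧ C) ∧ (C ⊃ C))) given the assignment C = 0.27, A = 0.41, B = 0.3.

0.27

¬C: Łukasiewicz ¬ gives 1 − 0.27 = 0.73
(B ∧ A) = min(0.3, 0.41) = 0.3
(B ∨ (B ∧ A)) = max(0.3, 0.3) = 0.3
(¬C ∧ (B ∨ (B ∧ A))) = min(0.73, 0.3) = 0.3
(C ∧ C) = min(0.27, 0.27) = 0.27
(C ⊃ (C ∧ C)): min(1, 1 − 0.27 + 0.27) = 1
((¬C ∧ (B ∨ (B ∧ A))) ∨ (C ⊃ (C ∧ C))) = max(0.3, 1) = 1
¬A: Łukasiewicz ¬ gives 1 − 0.41 = 0.59
(¬A ∧ C) = min(0.59, 0.27) = 0.27
(C ⊃ C): min(1, 1 − 0.27 + 0.27) = 1
((¬A ∧ C) ∧ (C ⊃ C)) = min(0.27, 1) = 0.27
(((¬C ∧ (B ∨ (B ∧ A))) ∨ (C ⊃ (C ∧ C))) ∧ ((¬A ∧ C) ∧ (C ⊃ C))) = min(1, 0.27) = 0.27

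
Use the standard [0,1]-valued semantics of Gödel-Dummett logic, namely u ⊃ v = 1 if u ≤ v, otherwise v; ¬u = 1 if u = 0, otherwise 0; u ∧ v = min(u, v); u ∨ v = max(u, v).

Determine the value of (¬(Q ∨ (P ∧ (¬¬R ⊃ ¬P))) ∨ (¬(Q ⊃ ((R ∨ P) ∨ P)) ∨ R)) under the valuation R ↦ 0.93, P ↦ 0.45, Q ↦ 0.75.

0.93

¬R: Gödel ¬ of 0.93 = 0 (operand ≠ 0)
¬¬R: Gödel ¬ of 0 = 1 (operand is 0)
¬P: Gödel ¬ of 0.45 = 0 (operand ≠ 0)
(¬¬R ⊃ ¬P): 1 > 0, so result = 0
(P ∧ (¬¬R ⊃ ¬P)) = min(0.45, 0) = 0
(Q ∨ (P ∧ (¬¬R ⊃ ¬P))) = max(0.75, 0) = 0.75
¬(Q ∨ (P ∧ (¬¬R ⊃ ¬P))): Gödel ¬ of 0.75 = 0 (operand ≠ 0)
(R ∨ P) = max(0.93, 0.45) = 0.93
((R ∨ P) ∨ P) = max(0.93, 0.45) = 0.93
(Q ⊃ ((R ∨ P) ∨ P)): 0.75 ≤ 0.93, so result = 1
¬(Q ⊃ ((R ∨ P) ∨ P)): Gödel ¬ of 1 = 0 (operand ≠ 0)
(¬(Q ⊃ ((R ∨ P) ∨ P)) ∨ R) = max(0, 0.93) = 0.93
(¬(Q ∨ (P ∧ (¬¬R ⊃ ¬P))) ∨ (¬(Q ⊃ ((R ∨ P) ∨ P)) ∨ R)) = max(0, 0.93) = 0.93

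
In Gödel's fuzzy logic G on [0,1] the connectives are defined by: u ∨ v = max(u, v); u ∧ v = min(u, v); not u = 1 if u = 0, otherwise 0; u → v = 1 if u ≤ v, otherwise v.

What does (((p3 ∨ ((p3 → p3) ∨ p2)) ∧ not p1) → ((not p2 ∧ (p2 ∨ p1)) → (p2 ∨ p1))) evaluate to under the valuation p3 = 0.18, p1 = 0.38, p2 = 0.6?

(p3 → p3): 0.18 ≤ 0.18, so result = 1
((p3 → p3) ∨ p2) = max(1, 0.6) = 1
(p3 ∨ ((p3 → p3) ∨ p2)) = max(0.18, 1) = 1
not p1: Gödel ¬ of 0.38 = 0 (operand ≠ 0)
((p3 ∨ ((p3 → p3) ∨ p2)) ∧ not p1) = min(1, 0) = 0
not p2: Gödel ¬ of 0.6 = 0 (operand ≠ 0)
(p2 ∨ p1) = max(0.6, 0.38) = 0.6
(not p2 ∧ (p2 ∨ p1)) = min(0, 0.6) = 0
(p2 ∨ p1) = max(0.6, 0.38) = 0.6
((not p2 ∧ (p2 ∨ p1)) → (p2 ∨ p1)): 0 ≤ 0.6, so result = 1
(((p3 ∨ ((p3 → p3) ∨ p2)) ∧ not p1) → ((not p2 ∧ (p2 ∨ p1)) → (p2 ∨ p1))): 0 ≤ 1, so result = 1

1.00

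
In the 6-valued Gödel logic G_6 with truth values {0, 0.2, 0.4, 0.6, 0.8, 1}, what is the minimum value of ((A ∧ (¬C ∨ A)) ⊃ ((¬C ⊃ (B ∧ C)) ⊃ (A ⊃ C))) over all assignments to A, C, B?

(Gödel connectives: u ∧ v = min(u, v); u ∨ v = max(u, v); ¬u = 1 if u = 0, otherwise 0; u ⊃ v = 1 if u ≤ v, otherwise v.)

0.20

The minimum is attained at A = 0.4, C = 0.2, B = 0:
  ¬C: Gödel ¬ of 0.2 = 0 (operand ≠ 0)
  (¬C ∨ A) = max(0, 0.4) = 0.4
  (A ∧ (¬C ∨ A)) = min(0.4, 0.4) = 0.4
  ¬C: Gödel ¬ of 0.2 = 0 (operand ≠ 0)
  (B ∧ C) = min(0, 0.2) = 0
  (¬C ⊃ (B ∧ C)): 0 ≤ 0, so result = 1
  (A ⊃ C): 0.4 > 0.2, so result = 0.2
  ((¬C ⊃ (B ∧ C)) ⊃ (A ⊃ C)): 1 > 0.2, so result = 0.2
  ((A ∧ (¬C ∨ A)) ⊃ ((¬C ⊃ (B ∧ C)) ⊃ (A ⊃ C))): 0.4 > 0.2, so result = 0.2
Checking all 216 assignments confirms none give a value below 0.20.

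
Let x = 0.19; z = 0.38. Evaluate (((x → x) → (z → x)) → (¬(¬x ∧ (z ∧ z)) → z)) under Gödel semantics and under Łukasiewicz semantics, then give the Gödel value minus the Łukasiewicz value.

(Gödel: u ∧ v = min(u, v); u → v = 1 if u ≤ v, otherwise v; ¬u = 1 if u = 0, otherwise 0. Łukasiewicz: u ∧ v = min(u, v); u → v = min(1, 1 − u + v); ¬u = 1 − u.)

0.05

Gödel evaluation:
  (x → x): 0.19 ≤ 0.19, so result = 1
  (z → x): 0.38 > 0.19, so result = 0.19
  ((x → x) → (z → x)): 1 > 0.19, so result = 0.19
  ¬x: Gödel ¬ of 0.19 = 0 (operand ≠ 0)
  (z ∧ z) = min(0.38, 0.38) = 0.38
  (¬x ∧ (z ∧ z)) = min(0, 0.38) = 0
  ¬(¬x ∧ (z ∧ z)): Gödel ¬ of 0 = 1 (operand is 0)
  (¬(¬x ∧ (z ∧ z)) → z): 1 > 0.38, so result = 0.38
  (((x → x) → (z → x)) → (¬(¬x ∧ (z ∧ z)) → z)): 0.19 ≤ 0.38, so result = 1
  Gödel value = 1
Łukasiewicz evaluation:
  (x → x): min(1, 1 − 0.19 + 0.19) = 1
  (z → x): min(1, 1 − 0.38 + 0.19) = 0.81
  ((x → x) → (z → x)): min(1, 1 − 1 + 0.81) = 0.81
  ¬x: Łukasiewicz ¬ gives 1 − 0.19 = 0.81
  (z ∧ z) = min(0.38, 0.38) = 0.38
  (¬x ∧ (z ∧ z)) = min(0.81, 0.38) = 0.38
  ¬(¬x ∧ (z ∧ z)): Łukasiewicz ¬ gives 1 − 0.38 = 0.62
  (¬(¬x ∧ (z ∧ z)) → z): min(1, 1 − 0.62 + 0.38) = 0.76
  (((x → x) → (z → x)) → (¬(¬x ∧ (z ∧ z)) → z)): min(1, 1 − 0.81 + 0.76) = 0.95
  Łukasiewicz value = 0.95
Difference: 1 − 0.95 = 0.05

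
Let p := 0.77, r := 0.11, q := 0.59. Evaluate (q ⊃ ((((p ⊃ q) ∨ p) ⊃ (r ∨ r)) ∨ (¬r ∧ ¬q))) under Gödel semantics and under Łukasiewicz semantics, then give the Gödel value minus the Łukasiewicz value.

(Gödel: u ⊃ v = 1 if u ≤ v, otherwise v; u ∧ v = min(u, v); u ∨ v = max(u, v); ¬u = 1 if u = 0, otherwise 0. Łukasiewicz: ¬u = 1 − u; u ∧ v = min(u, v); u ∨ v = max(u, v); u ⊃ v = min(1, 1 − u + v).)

-0.71

Gödel evaluation:
  (p ⊃ q): 0.77 > 0.59, so result = 0.59
  ((p ⊃ q) ∨ p) = max(0.59, 0.77) = 0.77
  (r ∨ r) = max(0.11, 0.11) = 0.11
  (((p ⊃ q) ∨ p) ⊃ (r ∨ r)): 0.77 > 0.11, so result = 0.11
  ¬r: Gödel ¬ of 0.11 = 0 (operand ≠ 0)
  ¬q: Gödel ¬ of 0.59 = 0 (operand ≠ 0)
  (¬r ∧ ¬q) = min(0, 0) = 0
  ((((p ⊃ q) ∨ p) ⊃ (r ∨ r)) ∨ (¬r ∧ ¬q)) = max(0.11, 0) = 0.11
  (q ⊃ ((((p ⊃ q) ∨ p) ⊃ (r ∨ r)) ∨ (¬r ∧ ¬q))): 0.59 > 0.11, so result = 0.11
  Gödel value = 0.11
Łukasiewicz evaluation:
  (p ⊃ q): min(1, 1 − 0.77 + 0.59) = 0.82
  ((p ⊃ q) ∨ p) = max(0.82, 0.77) = 0.82
  (r ∨ r) = max(0.11, 0.11) = 0.11
  (((p ⊃ q) ∨ p) ⊃ (r ∨ r)): min(1, 1 − 0.82 + 0.11) = 0.29
  ¬r: Łukasiewicz ¬ gives 1 − 0.11 = 0.89
  ¬q: Łukasiewicz ¬ gives 1 − 0.59 = 0.41
  (¬r ∧ ¬q) = min(0.89, 0.41) = 0.41
  ((((p ⊃ q) ∨ p) ⊃ (r ∨ r)) ∨ (¬r ∧ ¬q)) = max(0.29, 0.41) = 0.41
  (q ⊃ ((((p ⊃ q) ∨ p) ⊃ (r ∨ r)) ∨ (¬r ∧ ¬q))): min(1, 1 − 0.59 + 0.41) = 0.82
  Łukasiewicz value = 0.82
Difference: 0.11 − 0.82 = -0.71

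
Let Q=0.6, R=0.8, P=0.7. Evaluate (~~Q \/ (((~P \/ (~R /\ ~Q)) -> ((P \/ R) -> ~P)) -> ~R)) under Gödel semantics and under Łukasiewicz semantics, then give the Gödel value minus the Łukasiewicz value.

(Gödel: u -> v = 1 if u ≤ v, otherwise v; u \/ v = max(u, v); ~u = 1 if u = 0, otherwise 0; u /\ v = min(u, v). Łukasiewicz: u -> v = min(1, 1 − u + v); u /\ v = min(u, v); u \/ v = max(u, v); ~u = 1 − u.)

0.40

Gödel evaluation:
  ~Q: Gödel ¬ of 0.6 = 0 (operand ≠ 0)
  ~~Q: Gödel ¬ of 0 = 1 (operand is 0)
  ~P: Gödel ¬ of 0.7 = 0 (operand ≠ 0)
  ~R: Gödel ¬ of 0.8 = 0 (operand ≠ 0)
  ~Q: Gödel ¬ of 0.6 = 0 (operand ≠ 0)
  (~R /\ ~Q) = min(0, 0) = 0
  (~P \/ (~R /\ ~Q)) = max(0, 0) = 0
  (P \/ R) = max(0.7, 0.8) = 0.8
  ~P: Gödel ¬ of 0.7 = 0 (operand ≠ 0)
  ((P \/ R) -> ~P): 0.8 > 0, so result = 0
  ((~P \/ (~R /\ ~Q)) -> ((P \/ R) -> ~P)): 0 ≤ 0, so result = 1
  ~R: Gödel ¬ of 0.8 = 0 (operand ≠ 0)
  (((~P \/ (~R /\ ~Q)) -> ((P \/ R) -> ~P)) -> ~R): 1 > 0, so result = 0
  (~~Q \/ (((~P \/ (~R /\ ~Q)) -> ((P \/ R) -> ~P)) -> ~R)) = max(1, 0) = 1
  Gödel value = 1
Łukasiewicz evaluation:
  ~Q: Łukasiewicz ¬ gives 1 − 0.6 = 0.4
  ~~Q: Łukasiewicz ¬ gives 1 − 0.4 = 0.6
  ~P: Łukasiewicz ¬ gives 1 − 0.7 = 0.3
  ~R: Łukasiewicz ¬ gives 1 − 0.8 = 0.2
  ~Q: Łukasiewicz ¬ gives 1 − 0.6 = 0.4
  (~R /\ ~Q) = min(0.2, 0.4) = 0.2
  (~P \/ (~R /\ ~Q)) = max(0.3, 0.2) = 0.3
  (P \/ R) = max(0.7, 0.8) = 0.8
  ~P: Łukasiewicz ¬ gives 1 − 0.7 = 0.3
  ((P \/ R) -> ~P): min(1, 1 − 0.8 + 0.3) = 0.5
  ((~P \/ (~R /\ ~Q)) -> ((P \/ R) -> ~P)): min(1, 1 − 0.3 + 0.5) = 1
  ~R: Łukasiewicz ¬ gives 1 − 0.8 = 0.2
  (((~P \/ (~R /\ ~Q)) -> ((P \/ R) -> ~P)) -> ~R): min(1, 1 − 1 + 0.2) = 0.2
  (~~Q \/ (((~P \/ (~R /\ ~Q)) -> ((P \/ R) -> ~P)) -> ~R)) = max(0.6, 0.2) = 0.6
  Łukasiewicz value = 0.6
Difference: 1 − 0.6 = 0.40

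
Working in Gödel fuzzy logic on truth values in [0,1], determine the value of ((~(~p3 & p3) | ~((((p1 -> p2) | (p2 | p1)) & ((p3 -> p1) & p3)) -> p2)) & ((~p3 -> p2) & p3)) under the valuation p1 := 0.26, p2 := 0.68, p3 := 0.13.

~p3: Gödel ¬ of 0.13 = 0 (operand ≠ 0)
(~p3 & p3) = min(0, 0.13) = 0
~(~p3 & p3): Gödel ¬ of 0 = 1 (operand is 0)
(p1 -> p2): 0.26 ≤ 0.68, so result = 1
(p2 | p1) = max(0.68, 0.26) = 0.68
((p1 -> p2) | (p2 | p1)) = max(1, 0.68) = 1
(p3 -> p1): 0.13 ≤ 0.26, so result = 1
((p3 -> p1) & p3) = min(1, 0.13) = 0.13
(((p1 -> p2) | (p2 | p1)) & ((p3 -> p1) & p3)) = min(1, 0.13) = 0.13
((((p1 -> p2) | (p2 | p1)) & ((p3 -> p1) & p3)) -> p2): 0.13 ≤ 0.68, so result = 1
~((((p1 -> p2) | (p2 | p1)) & ((p3 -> p1) & p3)) -> p2): Gödel ¬ of 1 = 0 (operand ≠ 0)
(~(~p3 & p3) | ~((((p1 -> p2) | (p2 | p1)) & ((p3 -> p1) & p3)) -> p2)) = max(1, 0) = 1
~p3: Gödel ¬ of 0.13 = 0 (operand ≠ 0)
(~p3 -> p2): 0 ≤ 0.68, so result = 1
((~p3 -> p2) & p3) = min(1, 0.13) = 0.13
((~(~p3 & p3) | ~((((p1 -> p2) | (p2 | p1)) & ((p3 -> p1) & p3)) -> p2)) & ((~p3 -> p2) & p3)) = min(1, 0.13) = 0.13

0.13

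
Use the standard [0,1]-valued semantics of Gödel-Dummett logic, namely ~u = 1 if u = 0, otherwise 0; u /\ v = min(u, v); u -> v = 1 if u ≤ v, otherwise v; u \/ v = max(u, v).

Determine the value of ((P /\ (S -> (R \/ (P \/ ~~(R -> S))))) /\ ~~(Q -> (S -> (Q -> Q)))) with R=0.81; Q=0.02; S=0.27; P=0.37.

0.37

(R -> S): 0.81 > 0.27, so result = 0.27
~(R -> S): Gödel ¬ of 0.27 = 0 (operand ≠ 0)
~~(R -> S): Gödel ¬ of 0 = 1 (operand is 0)
(P \/ ~~(R -> S)) = max(0.37, 1) = 1
(R \/ (P \/ ~~(R -> S))) = max(0.81, 1) = 1
(S -> (R \/ (P \/ ~~(R -> S)))): 0.27 ≤ 1, so result = 1
(P /\ (S -> (R \/ (P \/ ~~(R -> S))))) = min(0.37, 1) = 0.37
(Q -> Q): 0.02 ≤ 0.02, so result = 1
(S -> (Q -> Q)): 0.27 ≤ 1, so result = 1
(Q -> (S -> (Q -> Q))): 0.02 ≤ 1, so result = 1
~(Q -> (S -> (Q -> Q))): Gödel ¬ of 1 = 0 (operand ≠ 0)
~~(Q -> (S -> (Q -> Q))): Gödel ¬ of 0 = 1 (operand is 0)
((P /\ (S -> (R \/ (P \/ ~~(R -> S))))) /\ ~~(Q -> (S -> (Q -> Q)))) = min(0.37, 1) = 0.37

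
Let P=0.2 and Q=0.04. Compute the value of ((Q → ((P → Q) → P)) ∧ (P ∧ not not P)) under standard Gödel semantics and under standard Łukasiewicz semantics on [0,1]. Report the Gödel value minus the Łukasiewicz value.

0.00

Gödel evaluation:
  (P → Q): 0.2 > 0.04, so result = 0.04
  ((P → Q) → P): 0.04 ≤ 0.2, so result = 1
  (Q → ((P → Q) → P)): 0.04 ≤ 1, so result = 1
  not P: Gödel ¬ of 0.2 = 0 (operand ≠ 0)
  not not P: Gödel ¬ of 0 = 1 (operand is 0)
  (P ∧ not not P) = min(0.2, 1) = 0.2
  ((Q → ((P → Q) → P)) ∧ (P ∧ not not P)) = min(1, 0.2) = 0.2
  Gödel value = 0.2
Łukasiewicz evaluation:
  (P → Q): min(1, 1 − 0.2 + 0.04) = 0.84
  ((P → Q) → P): min(1, 1 − 0.84 + 0.2) = 0.36
  (Q → ((P → Q) → P)): min(1, 1 − 0.04 + 0.36) = 1
  not P: Łukasiewicz ¬ gives 1 − 0.2 = 0.8
  not not P: Łukasiewicz ¬ gives 1 − 0.8 = 0.2
  (P ∧ not not P) = min(0.2, 0.2) = 0.2
  ((Q → ((P → Q) → P)) ∧ (P ∧ not not P)) = min(1, 0.2) = 0.2
  Łukasiewicz value = 0.2
Difference: 0.2 − 0.2 = 0.00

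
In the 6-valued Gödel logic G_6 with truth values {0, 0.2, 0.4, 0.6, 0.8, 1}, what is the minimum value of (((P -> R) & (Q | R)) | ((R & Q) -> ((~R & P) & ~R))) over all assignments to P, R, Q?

The minimum is attained at P = 0, R = 0.2, Q = 0.2:
  (P -> R): 0 ≤ 0.2, so result = 1
  (Q | R) = max(0.2, 0.2) = 0.2
  ((P -> R) & (Q | R)) = min(1, 0.2) = 0.2
  (R & Q) = min(0.2, 0.2) = 0.2
  ~R: Gödel ¬ of 0.2 = 0 (operand ≠ 0)
  (~R & P) = min(0, 0) = 0
  ~R: Gödel ¬ of 0.2 = 0 (operand ≠ 0)
  ((~R & P) & ~R) = min(0, 0) = 0
  ((R & Q) -> ((~R & P) & ~R)): 0.2 > 0, so result = 0
  (((P -> R) & (Q | R)) | ((R & Q) -> ((~R & P) & ~R))) = max(0.2, 0) = 0.2
Checking all 216 assignments confirms none give a value below 0.20.

0.20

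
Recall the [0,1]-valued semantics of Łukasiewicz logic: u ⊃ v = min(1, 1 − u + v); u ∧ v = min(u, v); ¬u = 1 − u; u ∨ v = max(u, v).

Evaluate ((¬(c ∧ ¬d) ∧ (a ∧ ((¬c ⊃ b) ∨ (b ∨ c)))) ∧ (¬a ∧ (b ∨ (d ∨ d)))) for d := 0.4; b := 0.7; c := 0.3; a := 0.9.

0.10

¬d: Łukasiewicz ¬ gives 1 − 0.4 = 0.6
(c ∧ ¬d) = min(0.3, 0.6) = 0.3
¬(c ∧ ¬d): Łukasiewicz ¬ gives 1 − 0.3 = 0.7
¬c: Łukasiewicz ¬ gives 1 − 0.3 = 0.7
(¬c ⊃ b): min(1, 1 − 0.7 + 0.7) = 1
(b ∨ c) = max(0.7, 0.3) = 0.7
((¬c ⊃ b) ∨ (b ∨ c)) = max(1, 0.7) = 1
(a ∧ ((¬c ⊃ b) ∨ (b ∨ c))) = min(0.9, 1) = 0.9
(¬(c ∧ ¬d) ∧ (a ∧ ((¬c ⊃ b) ∨ (b ∨ c)))) = min(0.7, 0.9) = 0.7
¬a: Łukasiewicz ¬ gives 1 − 0.9 = 0.1
(d ∨ d) = max(0.4, 0.4) = 0.4
(b ∨ (d ∨ d)) = max(0.7, 0.4) = 0.7
(¬a ∧ (b ∨ (d ∨ d))) = min(0.1, 0.7) = 0.1
((¬(c ∧ ¬d) ∧ (a ∧ ((¬c ⊃ b) ∨ (b ∨ c)))) ∧ (¬a ∧ (b ∨ (d ∨ d)))) = min(0.7, 0.1) = 0.1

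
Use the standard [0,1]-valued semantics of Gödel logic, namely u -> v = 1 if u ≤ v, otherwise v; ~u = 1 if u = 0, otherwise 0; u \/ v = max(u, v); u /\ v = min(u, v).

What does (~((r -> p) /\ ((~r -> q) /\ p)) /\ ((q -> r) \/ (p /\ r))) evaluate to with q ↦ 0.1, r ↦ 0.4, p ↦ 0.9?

(r -> p): 0.4 ≤ 0.9, so result = 1
~r: Gödel ¬ of 0.4 = 0 (operand ≠ 0)
(~r -> q): 0 ≤ 0.1, so result = 1
((~r -> q) /\ p) = min(1, 0.9) = 0.9
((r -> p) /\ ((~r -> q) /\ p)) = min(1, 0.9) = 0.9
~((r -> p) /\ ((~r -> q) /\ p)): Gödel ¬ of 0.9 = 0 (operand ≠ 0)
(q -> r): 0.1 ≤ 0.4, so result = 1
(p /\ r) = min(0.9, 0.4) = 0.4
((q -> r) \/ (p /\ r)) = max(1, 0.4) = 1
(~((r -> p) /\ ((~r -> q) /\ p)) /\ ((q -> r) \/ (p /\ r))) = min(0, 1) = 0

0.00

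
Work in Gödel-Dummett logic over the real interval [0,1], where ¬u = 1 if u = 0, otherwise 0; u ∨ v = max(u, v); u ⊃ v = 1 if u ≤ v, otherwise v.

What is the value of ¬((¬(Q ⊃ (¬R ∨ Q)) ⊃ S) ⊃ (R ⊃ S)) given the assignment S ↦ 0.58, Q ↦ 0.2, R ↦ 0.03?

¬R: Gödel ¬ of 0.03 = 0 (operand ≠ 0)
(¬R ∨ Q) = max(0, 0.2) = 0.2
(Q ⊃ (¬R ∨ Q)): 0.2 ≤ 0.2, so result = 1
¬(Q ⊃ (¬R ∨ Q)): Gödel ¬ of 1 = 0 (operand ≠ 0)
(¬(Q ⊃ (¬R ∨ Q)) ⊃ S): 0 ≤ 0.58, so result = 1
(R ⊃ S): 0.03 ≤ 0.58, so result = 1
((¬(Q ⊃ (¬R ∨ Q)) ⊃ S) ⊃ (R ⊃ S)): 1 ≤ 1, so result = 1
¬((¬(Q ⊃ (¬R ∨ Q)) ⊃ S) ⊃ (R ⊃ S)): Gödel ¬ of 1 = 0 (operand ≠ 0)

0.00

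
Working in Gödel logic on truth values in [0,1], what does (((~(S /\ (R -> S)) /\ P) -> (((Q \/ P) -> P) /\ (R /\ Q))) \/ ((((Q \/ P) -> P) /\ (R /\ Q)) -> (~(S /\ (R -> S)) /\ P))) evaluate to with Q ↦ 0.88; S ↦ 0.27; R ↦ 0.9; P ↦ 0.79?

(R -> S): 0.9 > 0.27, so result = 0.27
(S /\ (R -> S)) = min(0.27, 0.27) = 0.27
~(S /\ (R -> S)): Gödel ¬ of 0.27 = 0 (operand ≠ 0)
(~(S /\ (R -> S)) /\ P) = min(0, 0.79) = 0
(Q \/ P) = max(0.88, 0.79) = 0.88
((Q \/ P) -> P): 0.88 > 0.79, so result = 0.79
(R /\ Q) = min(0.9, 0.88) = 0.88
(((Q \/ P) -> P) /\ (R /\ Q)) = min(0.79, 0.88) = 0.79
((~(S /\ (R -> S)) /\ P) -> (((Q \/ P) -> P) /\ (R /\ Q))): 0 ≤ 0.79, so result = 1
(Q \/ P) = max(0.88, 0.79) = 0.88
((Q \/ P) -> P): 0.88 > 0.79, so result = 0.79
(R /\ Q) = min(0.9, 0.88) = 0.88
(((Q \/ P) -> P) /\ (R /\ Q)) = min(0.79, 0.88) = 0.79
(R -> S): 0.9 > 0.27, so result = 0.27
(S /\ (R -> S)) = min(0.27, 0.27) = 0.27
~(S /\ (R -> S)): Gödel ¬ of 0.27 = 0 (operand ≠ 0)
(~(S /\ (R -> S)) /\ P) = min(0, 0.79) = 0
((((Q \/ P) -> P) /\ (R /\ Q)) -> (~(S /\ (R -> S)) /\ P)): 0.79 > 0, so result = 0
(((~(S /\ (R -> S)) /\ P) -> (((Q \/ P) -> P) /\ (R /\ Q))) \/ ((((Q \/ P) -> P) /\ (R /\ Q)) -> (~(S /\ (R -> S)) /\ P))) = max(1, 0) = 1

1.00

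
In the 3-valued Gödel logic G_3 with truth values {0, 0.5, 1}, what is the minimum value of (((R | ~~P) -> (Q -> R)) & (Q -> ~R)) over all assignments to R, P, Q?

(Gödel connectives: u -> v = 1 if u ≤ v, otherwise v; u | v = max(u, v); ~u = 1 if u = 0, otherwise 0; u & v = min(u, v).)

The minimum is attained at R = 0, P = 0.5, Q = 0.5:
  ~P: Gödel ¬ of 0.5 = 0 (operand ≠ 0)
  ~~P: Gödel ¬ of 0 = 1 (operand is 0)
  (R | ~~P) = max(0, 1) = 1
  (Q -> R): 0.5 > 0, so result = 0
  ((R | ~~P) -> (Q -> R)): 1 > 0, so result = 0
  ~R: Gödel ¬ of 0 = 1 (operand is 0)
  (Q -> ~R): 0.5 ≤ 1, so result = 1
  (((R | ~~P) -> (Q -> R)) & (Q -> ~R)) = min(0, 1) = 0
Checking all 27 assignments confirms none give a value below 0.00.

0.00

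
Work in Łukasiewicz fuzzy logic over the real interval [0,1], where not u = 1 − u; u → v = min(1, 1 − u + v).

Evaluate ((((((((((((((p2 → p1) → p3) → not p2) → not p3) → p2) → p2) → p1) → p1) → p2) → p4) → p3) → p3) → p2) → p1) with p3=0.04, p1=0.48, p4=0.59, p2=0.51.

(p2 → p1): min(1, 1 − 0.51 + 0.48) = 0.97
((p2 → p1) → p3): min(1, 1 − 0.97 + 0.04) = 0.07
not p2: Łukasiewicz ¬ gives 1 − 0.51 = 0.49
(((p2 → p1) → p3) → not p2): min(1, 1 − 0.07 + 0.49) = 1
not p3: Łukasiewicz ¬ gives 1 − 0.04 = 0.96
((((p2 → p1) → p3) → not p2) → not p3): min(1, 1 − 1 + 0.96) = 0.96
(((((p2 → p1) → p3) → not p2) → not p3) → p2): min(1, 1 − 0.96 + 0.51) = 0.55
((((((p2 → p1) → p3) → not p2) → not p3) → p2) → p2): min(1, 1 − 0.55 + 0.51) = 0.96
(((((((p2 → p1) → p3) → not p2) → not p3) → p2) → p2) → p1): min(1, 1 − 0.96 + 0.48) = 0.52
((((((((p2 → p1) → p3) → not p2) → not p3) → p2) → p2) → p1) → p1): min(1, 1 − 0.52 + 0.48) = 0.96
(((((((((p2 → p1) → p3) → not p2) → not p3) → p2) → p2) → p1) → p1) → p2): min(1, 1 − 0.96 + 0.51) = 0.55
((((((((((p2 → p1) → p3) → not p2) → not p3) → p2) → p2) → p1) → p1) → p2) → p4): min(1, 1 − 0.55 + 0.59) = 1
(((((((((((p2 → p1) → p3) → not p2) → not p3) → p2) → p2) → p1) → p1) → p2) → p4) → p3): min(1, 1 − 1 + 0.04) = 0.04
((((((((((((p2 → p1) → p3) → not p2) → not p3) → p2) → p2) → p1) → p1) → p2) → p4) → p3) → p3): min(1, 1 − 0.04 + 0.04) = 1
(((((((((((((p2 → p1) → p3) → not p2) → not p3) → p2) → p2) → p1) → p1) → p2) → p4) → p3) → p3) → p2): min(1, 1 − 1 + 0.51) = 0.51
((((((((((((((p2 → p1) → p3) → not p2) → not p3) → p2) → p2) → p1) → p1) → p2) → p4) → p3) → p3) → p2) → p1): min(1, 1 − 0.51 + 0.48) = 0.97

0.97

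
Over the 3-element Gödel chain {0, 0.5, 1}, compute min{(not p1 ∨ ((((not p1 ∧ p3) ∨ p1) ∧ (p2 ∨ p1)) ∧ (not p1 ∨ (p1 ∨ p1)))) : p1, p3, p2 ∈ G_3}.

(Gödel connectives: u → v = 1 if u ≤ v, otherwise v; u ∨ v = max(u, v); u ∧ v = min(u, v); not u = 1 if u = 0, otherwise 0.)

The minimum is attained at p1 = 0.5, p3 = 0, p2 = 0:
  not p1: Gödel ¬ of 0.5 = 0 (operand ≠ 0)
  not p1: Gödel ¬ of 0.5 = 0 (operand ≠ 0)
  (not p1 ∧ p3) = min(0, 0) = 0
  ((not p1 ∧ p3) ∨ p1) = max(0, 0.5) = 0.5
  (p2 ∨ p1) = max(0, 0.5) = 0.5
  (((not p1 ∧ p3) ∨ p1) ∧ (p2 ∨ p1)) = min(0.5, 0.5) = 0.5
  not p1: Gödel ¬ of 0.5 = 0 (operand ≠ 0)
  (p1 ∨ p1) = max(0.5, 0.5) = 0.5
  (not p1 ∨ (p1 ∨ p1)) = max(0, 0.5) = 0.5
  ((((not p1 ∧ p3) ∨ p1) ∧ (p2 ∨ p1)) ∧ (not p1 ∨ (p1 ∨ p1))) = min(0.5, 0.5) = 0.5
  (not p1 ∨ ((((not p1 ∧ p3) ∨ p1) ∧ (p2 ∨ p1)) ∧ (not p1 ∨ (p1 ∨ p1)))) = max(0, 0.5) = 0.5
Checking all 27 assignments confirms none give a value below 0.50.

0.50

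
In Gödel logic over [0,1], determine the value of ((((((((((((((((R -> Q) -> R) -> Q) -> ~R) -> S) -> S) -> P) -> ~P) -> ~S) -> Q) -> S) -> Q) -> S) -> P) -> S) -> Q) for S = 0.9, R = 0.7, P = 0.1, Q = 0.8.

(R -> Q): 0.7 ≤ 0.8, so result = 1
((R -> Q) -> R): 1 > 0.7, so result = 0.7
(((R -> Q) -> R) -> Q): 0.7 ≤ 0.8, so result = 1
~R: Gödel ¬ of 0.7 = 0 (operand ≠ 0)
((((R -> Q) -> R) -> Q) -> ~R): 1 > 0, so result = 0
(((((R -> Q) -> R) -> Q) -> ~R) -> S): 0 ≤ 0.9, so result = 1
((((((R -> Q) -> R) -> Q) -> ~R) -> S) -> S): 1 > 0.9, so result = 0.9
(((((((R -> Q) -> R) -> Q) -> ~R) -> S) -> S) -> P): 0.9 > 0.1, so result = 0.1
~P: Gödel ¬ of 0.1 = 0 (operand ≠ 0)
((((((((R -> Q) -> R) -> Q) -> ~R) -> S) -> S) -> P) -> ~P): 0.1 > 0, so result = 0
~S: Gödel ¬ of 0.9 = 0 (operand ≠ 0)
(((((((((R -> Q) -> R) -> Q) -> ~R) -> S) -> S) -> P) -> ~P) -> ~S): 0 ≤ 0, so result = 1
((((((((((R -> Q) -> R) -> Q) -> ~R) -> S) -> S) -> P) -> ~P) -> ~S) -> Q): 1 > 0.8, so result = 0.8
(((((((((((R -> Q) -> R) -> Q) -> ~R) -> S) -> S) -> P) -> ~P) -> ~S) -> Q) -> S): 0.8 ≤ 0.9, so result = 1
((((((((((((R -> Q) -> R) -> Q) -> ~R) -> S) -> S) -> P) -> ~P) -> ~S) -> Q) -> S) -> Q): 1 > 0.8, so result = 0.8
(((((((((((((R -> Q) -> R) -> Q) -> ~R) -> S) -> S) -> P) -> ~P) -> ~S) -> Q) -> S) -> Q) -> S): 0.8 ≤ 0.9, so result = 1
((((((((((((((R -> Q) -> R) -> Q) -> ~R) -> S) -> S) -> P) -> ~P) -> ~S) -> Q) -> S) -> Q) -> S) -> P): 1 > 0.1, so result = 0.1
(((((((((((((((R -> Q) -> R) -> Q) -> ~R) -> S) -> S) -> P) -> ~P) -> ~S) -> Q) -> S) -> Q) -> S) -> P) -> S): 0.1 ≤ 0.9, so result = 1
((((((((((((((((R -> Q) -> R) -> Q) -> ~R) -> S) -> S) -> P) -> ~P) -> ~S) -> Q) -> S) -> Q) -> S) -> P) -> S) -> Q): 1 > 0.8, so result = 0.8

0.80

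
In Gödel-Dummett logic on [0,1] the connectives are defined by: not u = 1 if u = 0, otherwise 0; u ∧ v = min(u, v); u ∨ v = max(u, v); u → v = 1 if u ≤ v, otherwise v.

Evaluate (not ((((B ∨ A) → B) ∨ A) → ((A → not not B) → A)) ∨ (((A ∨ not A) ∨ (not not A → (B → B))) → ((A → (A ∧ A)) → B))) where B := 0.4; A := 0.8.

(B ∨ A) = max(0.4, 0.8) = 0.8
((B ∨ A) → B): 0.8 > 0.4, so result = 0.4
(((B ∨ A) → B) ∨ A) = max(0.4, 0.8) = 0.8
not B: Gödel ¬ of 0.4 = 0 (operand ≠ 0)
not not B: Gödel ¬ of 0 = 1 (operand is 0)
(A → not not B): 0.8 ≤ 1, so result = 1
((A → not not B) → A): 1 > 0.8, so result = 0.8
((((B ∨ A) → B) ∨ A) → ((A → not not B) → A)): 0.8 ≤ 0.8, so result = 1
not ((((B ∨ A) → B) ∨ A) → ((A → not not B) → A)): Gödel ¬ of 1 = 0 (operand ≠ 0)
not A: Gödel ¬ of 0.8 = 0 (operand ≠ 0)
(A ∨ not A) = max(0.8, 0) = 0.8
not A: Gödel ¬ of 0.8 = 0 (operand ≠ 0)
not not A: Gödel ¬ of 0 = 1 (operand is 0)
(B → B): 0.4 ≤ 0.4, so result = 1
(not not A → (B → B)): 1 ≤ 1, so result = 1
((A ∨ not A) ∨ (not not A → (B → B))) = max(0.8, 1) = 1
(A ∧ A) = min(0.8, 0.8) = 0.8
(A → (A ∧ A)): 0.8 ≤ 0.8, so result = 1
((A → (A ∧ A)) → B): 1 > 0.4, so result = 0.4
(((A ∨ not A) ∨ (not not A → (B → B))) → ((A → (A ∧ A)) → B)): 1 > 0.4, so result = 0.4
(not ((((B ∨ A) → B) ∨ A) → ((A → not not B) → A)) ∨ (((A ∨ not A) ∨ (not not A → (B → B))) → ((A → (A ∧ A)) → B))) = max(0, 0.4) = 0.4

0.40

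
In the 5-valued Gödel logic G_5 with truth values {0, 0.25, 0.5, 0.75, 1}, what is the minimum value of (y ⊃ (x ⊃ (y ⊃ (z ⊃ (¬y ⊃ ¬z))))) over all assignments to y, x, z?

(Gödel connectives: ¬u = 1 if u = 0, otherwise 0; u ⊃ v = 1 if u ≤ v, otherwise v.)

1.00

Every assignment gives 1. For instance at y = 0, x = 0, z = 0:
  ¬y: Gödel ¬ of 0 = 1 (operand is 0)
  ¬z: Gödel ¬ of 0 = 1 (operand is 0)
  (¬y ⊃ ¬z): 1 ≤ 1, so result = 1
  (z ⊃ (¬y ⊃ ¬z)): 0 ≤ 1, so result = 1
  (y ⊃ (z ⊃ (¬y ⊃ ¬z))): 0 ≤ 1, so result = 1
  (x ⊃ (y ⊃ (z ⊃ (¬y ⊃ ¬z)))): 0 ≤ 1, so result = 1
  (y ⊃ (x ⊃ (y ⊃ (z ⊃ (¬y ⊃ ¬z))))): 0 ≤ 1, so result = 1
All 125 assignments give value 1 — the formula is a G_5-tautology.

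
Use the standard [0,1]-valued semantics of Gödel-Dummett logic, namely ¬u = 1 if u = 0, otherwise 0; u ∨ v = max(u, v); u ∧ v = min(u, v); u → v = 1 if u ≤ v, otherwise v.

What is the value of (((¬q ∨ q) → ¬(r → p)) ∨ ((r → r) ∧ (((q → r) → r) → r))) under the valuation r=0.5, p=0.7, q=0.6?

¬q: Gödel ¬ of 0.6 = 0 (operand ≠ 0)
(¬q ∨ q) = max(0, 0.6) = 0.6
(r → p): 0.5 ≤ 0.7, so result = 1
¬(r → p): Gödel ¬ of 1 = 0 (operand ≠ 0)
((¬q ∨ q) → ¬(r → p)): 0.6 > 0, so result = 0
(r → r): 0.5 ≤ 0.5, so result = 1
(q → r): 0.6 > 0.5, so result = 0.5
((q → r) → r): 0.5 ≤ 0.5, so result = 1
(((q → r) → r) → r): 1 > 0.5, so result = 0.5
((r → r) ∧ (((q → r) → r) → r)) = min(1, 0.5) = 0.5
(((¬q ∨ q) → ¬(r → p)) ∨ ((r → r) ∧ (((q → r) → r) → r))) = max(0, 0.5) = 0.5

0.50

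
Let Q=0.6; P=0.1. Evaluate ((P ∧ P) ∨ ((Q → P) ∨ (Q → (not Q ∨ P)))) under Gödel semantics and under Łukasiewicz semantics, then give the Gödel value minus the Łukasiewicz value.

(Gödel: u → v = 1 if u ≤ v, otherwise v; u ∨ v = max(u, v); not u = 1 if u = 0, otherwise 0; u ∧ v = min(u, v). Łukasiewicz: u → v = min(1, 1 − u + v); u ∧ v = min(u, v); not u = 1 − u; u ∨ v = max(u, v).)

Gödel evaluation:
  (P ∧ P) = min(0.1, 0.1) = 0.1
  (Q → P): 0.6 > 0.1, so result = 0.1
  not Q: Gödel ¬ of 0.6 = 0 (operand ≠ 0)
  (not Q ∨ P) = max(0, 0.1) = 0.1
  (Q → (not Q ∨ P)): 0.6 > 0.1, so result = 0.1
  ((Q → P) ∨ (Q → (not Q ∨ P))) = max(0.1, 0.1) = 0.1
  ((P ∧ P) ∨ ((Q → P) ∨ (Q → (not Q ∨ P)))) = max(0.1, 0.1) = 0.1
  Gödel value = 0.1
Łukasiewicz evaluation:
  (P ∧ P) = min(0.1, 0.1) = 0.1
  (Q → P): min(1, 1 − 0.6 + 0.1) = 0.5
  not Q: Łukasiewicz ¬ gives 1 − 0.6 = 0.4
  (not Q ∨ P) = max(0.4, 0.1) = 0.4
  (Q → (not Q ∨ P)): min(1, 1 − 0.6 + 0.4) = 0.8
  ((Q → P) ∨ (Q → (not Q ∨ P))) = max(0.5, 0.8) = 0.8
  ((P ∧ P) ∨ ((Q → P) ∨ (Q → (not Q ∨ P)))) = max(0.1, 0.8) = 0.8
  Łukasiewicz value = 0.8
Difference: 0.1 − 0.8 = -0.70

-0.70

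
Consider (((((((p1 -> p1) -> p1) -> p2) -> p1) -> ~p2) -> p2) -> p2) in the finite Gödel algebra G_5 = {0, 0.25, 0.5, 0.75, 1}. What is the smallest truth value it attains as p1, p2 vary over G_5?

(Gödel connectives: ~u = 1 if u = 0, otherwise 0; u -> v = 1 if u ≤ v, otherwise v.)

0.25

The minimum is attained at p1 = 0.25, p2 = 0.25:
  (p1 -> p1): 0.25 ≤ 0.25, so result = 1
  ((p1 -> p1) -> p1): 1 > 0.25, so result = 0.25
  (((p1 -> p1) -> p1) -> p2): 0.25 ≤ 0.25, so result = 1
  ((((p1 -> p1) -> p1) -> p2) -> p1): 1 > 0.25, so result = 0.25
  ~p2: Gödel ¬ of 0.25 = 0 (operand ≠ 0)
  (((((p1 -> p1) -> p1) -> p2) -> p1) -> ~p2): 0.25 > 0, so result = 0
  ((((((p1 -> p1) -> p1) -> p2) -> p1) -> ~p2) -> p2): 0 ≤ 0.25, so result = 1
  (((((((p1 -> p1) -> p1) -> p2) -> p1) -> ~p2) -> p2) -> p2): 1 > 0.25, so result = 0.25
Checking all 25 assignments confirms none give a value below 0.25.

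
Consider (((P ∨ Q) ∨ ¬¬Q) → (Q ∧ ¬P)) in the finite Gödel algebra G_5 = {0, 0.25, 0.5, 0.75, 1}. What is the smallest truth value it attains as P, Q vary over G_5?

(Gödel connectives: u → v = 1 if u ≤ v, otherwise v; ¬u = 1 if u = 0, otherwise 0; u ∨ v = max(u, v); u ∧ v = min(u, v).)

The minimum is attained at P = 0.25, Q = 0:
  (P ∨ Q) = max(0.25, 0) = 0.25
  ¬Q: Gödel ¬ of 0 = 1 (operand is 0)
  ¬¬Q: Gödel ¬ of 1 = 0 (operand ≠ 0)
  ((P ∨ Q) ∨ ¬¬Q) = max(0.25, 0) = 0.25
  ¬P: Gödel ¬ of 0.25 = 0 (operand ≠ 0)
  (Q ∧ ¬P) = min(0, 0) = 0
  (((P ∨ Q) ∨ ¬¬Q) → (Q ∧ ¬P)): 0.25 > 0, so result = 0
Checking all 25 assignments confirms none give a value below 0.00.

0.00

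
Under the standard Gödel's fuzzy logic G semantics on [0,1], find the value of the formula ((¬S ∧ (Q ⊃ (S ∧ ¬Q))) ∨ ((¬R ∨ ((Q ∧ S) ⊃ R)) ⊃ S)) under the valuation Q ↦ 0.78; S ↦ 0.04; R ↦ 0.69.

0.04

¬S: Gödel ¬ of 0.04 = 0 (operand ≠ 0)
¬Q: Gödel ¬ of 0.78 = 0 (operand ≠ 0)
(S ∧ ¬Q) = min(0.04, 0) = 0
(Q ⊃ (S ∧ ¬Q)): 0.78 > 0, so result = 0
(¬S ∧ (Q ⊃ (S ∧ ¬Q))) = min(0, 0) = 0
¬R: Gödel ¬ of 0.69 = 0 (operand ≠ 0)
(Q ∧ S) = min(0.78, 0.04) = 0.04
((Q ∧ S) ⊃ R): 0.04 ≤ 0.69, so result = 1
(¬R ∨ ((Q ∧ S) ⊃ R)) = max(0, 1) = 1
((¬R ∨ ((Q ∧ S) ⊃ R)) ⊃ S): 1 > 0.04, so result = 0.04
((¬S ∧ (Q ⊃ (S ∧ ¬Q))) ∨ ((¬R ∨ ((Q ∧ S) ⊃ R)) ⊃ S)) = max(0, 0.04) = 0.04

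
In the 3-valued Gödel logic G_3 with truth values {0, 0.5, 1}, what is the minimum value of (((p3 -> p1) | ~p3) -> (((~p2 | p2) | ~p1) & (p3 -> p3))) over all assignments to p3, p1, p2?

The minimum is attained at p3 = 0, p1 = 0.5, p2 = 0.5:
  (p3 -> p1): 0 ≤ 0.5, so result = 1
  ~p3: Gödel ¬ of 0 = 1 (operand is 0)
  ((p3 -> p1) | ~p3) = max(1, 1) = 1
  ~p2: Gödel ¬ of 0.5 = 0 (operand ≠ 0)
  (~p2 | p2) = max(0, 0.5) = 0.5
  ~p1: Gödel ¬ of 0.5 = 0 (operand ≠ 0)
  ((~p2 | p2) | ~p1) = max(0.5, 0) = 0.5
  (p3 -> p3): 0 ≤ 0, so result = 1
  (((~p2 | p2) | ~p1) & (p3 -> p3)) = min(0.5, 1) = 0.5
  (((p3 -> p1) | ~p3) -> (((~p2 | p2) | ~p1) & (p3 -> p3))): 1 > 0.5, so result = 0.5
Checking all 27 assignments confirms none give a value below 0.50.

0.50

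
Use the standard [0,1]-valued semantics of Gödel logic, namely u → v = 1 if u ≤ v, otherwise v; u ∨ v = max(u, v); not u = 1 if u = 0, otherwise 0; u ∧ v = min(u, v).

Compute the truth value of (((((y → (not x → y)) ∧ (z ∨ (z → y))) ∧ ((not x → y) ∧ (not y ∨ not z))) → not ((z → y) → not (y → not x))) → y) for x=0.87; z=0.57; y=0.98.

not x: Gödel ¬ of 0.87 = 0 (operand ≠ 0)
(not x → y): 0 ≤ 0.98, so result = 1
(y → (not x → y)): 0.98 ≤ 1, so result = 1
(z → y): 0.57 ≤ 0.98, so result = 1
(z ∨ (z → y)) = max(0.57, 1) = 1
((y → (not x → y)) ∧ (z ∨ (z → y))) = min(1, 1) = 1
not x: Gödel ¬ of 0.87 = 0 (operand ≠ 0)
(not x → y): 0 ≤ 0.98, so result = 1
not y: Gödel ¬ of 0.98 = 0 (operand ≠ 0)
not z: Gödel ¬ of 0.57 = 0 (operand ≠ 0)
(not y ∨ not z) = max(0, 0) = 0
((not x → y) ∧ (not y ∨ not z)) = min(1, 0) = 0
(((y → (not x → y)) ∧ (z ∨ (z → y))) ∧ ((not x → y) ∧ (not y ∨ not z))) = min(1, 0) = 0
(z → y): 0.57 ≤ 0.98, so result = 1
not x: Gödel ¬ of 0.87 = 0 (operand ≠ 0)
(y → not x): 0.98 > 0, so result = 0
not (y → not x): Gödel ¬ of 0 = 1 (operand is 0)
((z → y) → not (y → not x)): 1 ≤ 1, so result = 1
not ((z → y) → not (y → not x)): Gödel ¬ of 1 = 0 (operand ≠ 0)
((((y → (not x → y)) ∧ (z ∨ (z → y))) ∧ ((not x → y) ∧ (not y ∨ not z))) → not ((z → y) → not (y → not x))): 0 ≤ 0, so result = 1
(((((y → (not x → y)) ∧ (z ∨ (z → y))) ∧ ((not x → y) ∧ (not y ∨ not z))) → not ((z → y) → not (y → not x))) → y): 1 > 0.98, so result = 0.98

0.98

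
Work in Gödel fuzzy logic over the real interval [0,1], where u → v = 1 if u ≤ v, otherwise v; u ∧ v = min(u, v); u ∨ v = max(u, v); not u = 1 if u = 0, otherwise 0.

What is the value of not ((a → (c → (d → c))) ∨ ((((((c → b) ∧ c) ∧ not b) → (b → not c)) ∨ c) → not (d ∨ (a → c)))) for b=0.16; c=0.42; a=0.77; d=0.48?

(d → c): 0.48 > 0.42, so result = 0.42
(c → (d → c)): 0.42 ≤ 0.42, so result = 1
(a → (c → (d → c))): 0.77 ≤ 1, so result = 1
(c → b): 0.42 > 0.16, so result = 0.16
((c → b) ∧ c) = min(0.16, 0.42) = 0.16
not b: Gödel ¬ of 0.16 = 0 (operand ≠ 0)
(((c → b) ∧ c) ∧ not b) = min(0.16, 0) = 0
not c: Gödel ¬ of 0.42 = 0 (operand ≠ 0)
(b → not c): 0.16 > 0, so result = 0
((((c → b) ∧ c) ∧ not b) → (b → not c)): 0 ≤ 0, so result = 1
(((((c → b) ∧ c) ∧ not b) → (b → not c)) ∨ c) = max(1, 0.42) = 1
(a → c): 0.77 > 0.42, so result = 0.42
(d ∨ (a → c)) = max(0.48, 0.42) = 0.48
not (d ∨ (a → c)): Gödel ¬ of 0.48 = 0 (operand ≠ 0)
((((((c → b) ∧ c) ∧ not b) → (b → not c)) ∨ c) → not (d ∨ (a → c))): 1 > 0, so result = 0
((a → (c → (d → c))) ∨ ((((((c → b) ∧ c) ∧ not b) → (b → not c)) ∨ c) → not (d ∨ (a → c)))) = max(1, 0) = 1
not ((a → (c → (d → c))) ∨ ((((((c → b) ∧ c) ∧ not b) → (b → not c)) ∨ c) → not (d ∨ (a → c)))): Gödel ¬ of 1 = 0 (operand ≠ 0)

0.00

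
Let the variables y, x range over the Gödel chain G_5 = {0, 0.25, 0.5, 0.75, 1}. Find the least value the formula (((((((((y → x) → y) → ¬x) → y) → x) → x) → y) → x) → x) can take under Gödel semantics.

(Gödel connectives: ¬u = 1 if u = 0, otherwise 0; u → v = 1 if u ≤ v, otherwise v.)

0.25

The minimum is attained at y = 0, x = 0.25:
  (y → x): 0 ≤ 0.25, so result = 1
  ((y → x) → y): 1 > 0, so result = 0
  ¬x: Gödel ¬ of 0.25 = 0 (operand ≠ 0)
  (((y → x) → y) → ¬x): 0 ≤ 0, so result = 1
  ((((y → x) → y) → ¬x) → y): 1 > 0, so result = 0
  (((((y → x) → y) → ¬x) → y) → x): 0 ≤ 0.25, so result = 1
  ((((((y → x) → y) → ¬x) → y) → x) → x): 1 > 0.25, so result = 0.25
  (((((((y → x) → y) → ¬x) → y) → x) → x) → y): 0.25 > 0, so result = 0
  ((((((((y → x) → y) → ¬x) → y) → x) → x) → y) → x): 0 ≤ 0.25, so result = 1
  (((((((((y → x) → y) → ¬x) → y) → x) → x) → y) → x) → x): 1 > 0.25, so result = 0.25
Checking all 25 assignments confirms none give a value below 0.25.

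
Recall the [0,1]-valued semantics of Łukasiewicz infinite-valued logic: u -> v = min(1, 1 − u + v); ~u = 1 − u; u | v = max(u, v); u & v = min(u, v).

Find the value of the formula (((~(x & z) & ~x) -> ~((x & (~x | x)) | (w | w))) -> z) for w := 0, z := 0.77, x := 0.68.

0.77

(x & z) = min(0.68, 0.77) = 0.68
~(x & z): Łukasiewicz ¬ gives 1 − 0.68 = 0.32
~x: Łukasiewicz ¬ gives 1 − 0.68 = 0.32
(~(x & z) & ~x) = min(0.32, 0.32) = 0.32
~x: Łukasiewicz ¬ gives 1 − 0.68 = 0.32
(~x | x) = max(0.32, 0.68) = 0.68
(x & (~x | x)) = min(0.68, 0.68) = 0.68
(w | w) = max(0, 0) = 0
((x & (~x | x)) | (w | w)) = max(0.68, 0) = 0.68
~((x & (~x | x)) | (w | w)): Łukasiewicz ¬ gives 1 − 0.68 = 0.32
((~(x & z) & ~x) -> ~((x & (~x | x)) | (w | w))): min(1, 1 − 0.32 + 0.32) = 1
(((~(x & z) & ~x) -> ~((x & (~x | x)) | (w | w))) -> z): min(1, 1 − 1 + 0.77) = 0.77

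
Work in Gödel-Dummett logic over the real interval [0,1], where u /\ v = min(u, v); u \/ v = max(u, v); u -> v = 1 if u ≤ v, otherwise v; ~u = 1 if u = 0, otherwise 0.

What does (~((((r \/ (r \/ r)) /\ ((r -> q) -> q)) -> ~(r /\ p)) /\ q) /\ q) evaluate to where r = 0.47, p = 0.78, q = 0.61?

0.61

(r \/ r) = max(0.47, 0.47) = 0.47
(r \/ (r \/ r)) = max(0.47, 0.47) = 0.47
(r -> q): 0.47 ≤ 0.61, so result = 1
((r -> q) -> q): 1 > 0.61, so result = 0.61
((r \/ (r \/ r)) /\ ((r -> q) -> q)) = min(0.47, 0.61) = 0.47
(r /\ p) = min(0.47, 0.78) = 0.47
~(r /\ p): Gödel ¬ of 0.47 = 0 (operand ≠ 0)
(((r \/ (r \/ r)) /\ ((r -> q) -> q)) -> ~(r /\ p)): 0.47 > 0, so result = 0
((((r \/ (r \/ r)) /\ ((r -> q) -> q)) -> ~(r /\ p)) /\ q) = min(0, 0.61) = 0
~((((r \/ (r \/ r)) /\ ((r -> q) -> q)) -> ~(r /\ p)) /\ q): Gödel ¬ of 0 = 1 (operand is 0)
(~((((r \/ (r \/ r)) /\ ((r -> q) -> q)) -> ~(r /\ p)) /\ q) /\ q) = min(1, 0.61) = 0.61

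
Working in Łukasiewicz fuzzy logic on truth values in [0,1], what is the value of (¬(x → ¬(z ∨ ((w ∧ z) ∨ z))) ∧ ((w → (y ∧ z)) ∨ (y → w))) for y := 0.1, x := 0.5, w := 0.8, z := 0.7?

0.20

(w ∧ z) = min(0.8, 0.7) = 0.7
((w ∧ z) ∨ z) = max(0.7, 0.7) = 0.7
(z ∨ ((w ∧ z) ∨ z)) = max(0.7, 0.7) = 0.7
¬(z ∨ ((w ∧ z) ∨ z)): Łukasiewicz ¬ gives 1 − 0.7 = 0.3
(x → ¬(z ∨ ((w ∧ z) ∨ z))): min(1, 1 − 0.5 + 0.3) = 0.8
¬(x → ¬(z ∨ ((w ∧ z) ∨ z))): Łukasiewicz ¬ gives 1 − 0.8 = 0.2
(y ∧ z) = min(0.1, 0.7) = 0.1
(w → (y ∧ z)): min(1, 1 − 0.8 + 0.1) = 0.3
(y → w): min(1, 1 − 0.1 + 0.8) = 1
((w → (y ∧ z)) ∨ (y → w)) = max(0.3, 1) = 1
(¬(x → ¬(z ∨ ((w ∧ z) ∨ z))) ∧ ((w → (y ∧ z)) ∨ (y → w))) = min(0.2, 1) = 0.2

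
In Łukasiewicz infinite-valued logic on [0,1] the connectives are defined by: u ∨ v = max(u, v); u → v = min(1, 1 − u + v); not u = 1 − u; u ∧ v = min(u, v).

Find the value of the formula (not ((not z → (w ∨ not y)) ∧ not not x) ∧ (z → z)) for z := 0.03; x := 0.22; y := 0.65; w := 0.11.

not z: Łukasiewicz ¬ gives 1 − 0.03 = 0.97
not y: Łukasiewicz ¬ gives 1 − 0.65 = 0.35
(w ∨ not y) = max(0.11, 0.35) = 0.35
(not z → (w ∨ not y)): min(1, 1 − 0.97 + 0.35) = 0.38
not x: Łukasiewicz ¬ gives 1 − 0.22 = 0.78
not not x: Łukasiewicz ¬ gives 1 − 0.78 = 0.22
((not z → (w ∨ not y)) ∧ not not x) = min(0.38, 0.22) = 0.22
not ((not z → (w ∨ not y)) ∧ not not x): Łukasiewicz ¬ gives 1 − 0.22 = 0.78
(z → z): min(1, 1 − 0.03 + 0.03) = 1
(not ((not z → (w ∨ not y)) ∧ not not x) ∧ (z → z)) = min(0.78, 1) = 0.78

0.78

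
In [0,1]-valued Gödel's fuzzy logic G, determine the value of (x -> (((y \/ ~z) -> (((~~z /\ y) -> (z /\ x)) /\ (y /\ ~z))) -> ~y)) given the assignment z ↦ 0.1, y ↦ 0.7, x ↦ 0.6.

~z: Gödel ¬ of 0.1 = 0 (operand ≠ 0)
(y \/ ~z) = max(0.7, 0) = 0.7
~z: Gödel ¬ of 0.1 = 0 (operand ≠ 0)
~~z: Gödel ¬ of 0 = 1 (operand is 0)
(~~z /\ y) = min(1, 0.7) = 0.7
(z /\ x) = min(0.1, 0.6) = 0.1
((~~z /\ y) -> (z /\ x)): 0.7 > 0.1, so result = 0.1
~z: Gödel ¬ of 0.1 = 0 (operand ≠ 0)
(y /\ ~z) = min(0.7, 0) = 0
(((~~z /\ y) -> (z /\ x)) /\ (y /\ ~z)) = min(0.1, 0) = 0
((y \/ ~z) -> (((~~z /\ y) -> (z /\ x)) /\ (y /\ ~z))): 0.7 > 0, so result = 0
~y: Gödel ¬ of 0.7 = 0 (operand ≠ 0)
(((y \/ ~z) -> (((~~z /\ y) -> (z /\ x)) /\ (y /\ ~z))) -> ~y): 0 ≤ 0, so result = 1
(x -> (((y \/ ~z) -> (((~~z /\ y) -> (z /\ x)) /\ (y /\ ~z))) -> ~y)): 0.6 ≤ 1, so result = 1

1.00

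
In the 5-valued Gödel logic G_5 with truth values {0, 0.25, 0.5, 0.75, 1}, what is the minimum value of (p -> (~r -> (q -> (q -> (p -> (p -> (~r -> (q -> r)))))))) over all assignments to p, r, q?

0.00

The minimum is attained at p = 0.25, r = 0, q = 0.25:
  ~r: Gödel ¬ of 0 = 1 (operand is 0)
  ~r: Gödel ¬ of 0 = 1 (operand is 0)
  (q -> r): 0.25 > 0, so result = 0
  (~r -> (q -> r)): 1 > 0, so result = 0
  (p -> (~r -> (q -> r))): 0.25 > 0, so result = 0
  (p -> (p -> (~r -> (q -> r)))): 0.25 > 0, so result = 0
  (q -> (p -> (p -> (~r -> (q -> r))))): 0.25 > 0, so result = 0
  (q -> (q -> (p -> (p -> (~r -> (q -> r)))))): 0.25 > 0, so result = 0
  (~r -> (q -> (q -> (p -> (p -> (~r -> (q -> r))))))): 1 > 0, so result = 0
  (p -> (~r -> (q -> (q -> (p -> (p -> (~r -> (q -> r)))))))): 0.25 > 0, so result = 0
Checking all 125 assignments confirms none give a value below 0.00.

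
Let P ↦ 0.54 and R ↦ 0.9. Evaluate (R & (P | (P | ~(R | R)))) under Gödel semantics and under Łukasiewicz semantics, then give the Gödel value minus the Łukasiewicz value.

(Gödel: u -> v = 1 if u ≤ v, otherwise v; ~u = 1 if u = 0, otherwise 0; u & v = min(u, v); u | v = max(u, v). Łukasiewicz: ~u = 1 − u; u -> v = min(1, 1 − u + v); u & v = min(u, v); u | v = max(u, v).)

Gödel evaluation:
  (R | R) = max(0.9, 0.9) = 0.9
  ~(R | R): Gödel ¬ of 0.9 = 0 (operand ≠ 0)
  (P | ~(R | R)) = max(0.54, 0) = 0.54
  (P | (P | ~(R | R))) = max(0.54, 0.54) = 0.54
  (R & (P | (P | ~(R | R)))) = min(0.9, 0.54) = 0.54
  Gödel value = 0.54
Łukasiewicz evaluation:
  (R | R) = max(0.9, 0.9) = 0.9
  ~(R | R): Łukasiewicz ¬ gives 1 − 0.9 = 0.1
  (P | ~(R | R)) = max(0.54, 0.1) = 0.54
  (P | (P | ~(R | R))) = max(0.54, 0.54) = 0.54
  (R & (P | (P | ~(R | R)))) = min(0.9, 0.54) = 0.54
  Łukasiewicz value = 0.54
Difference: 0.54 − 0.54 = 0.00

0.00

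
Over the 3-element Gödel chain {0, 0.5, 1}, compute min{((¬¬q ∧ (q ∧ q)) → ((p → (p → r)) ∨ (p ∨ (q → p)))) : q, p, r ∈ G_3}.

The minimum is attained at q = 1, p = 0.5, r = 0:
  ¬q: Gödel ¬ of 1 = 0 (operand ≠ 0)
  ¬¬q: Gödel ¬ of 0 = 1 (operand is 0)
  (q ∧ q) = min(1, 1) = 1
  (¬¬q ∧ (q ∧ q)) = min(1, 1) = 1
  (p → r): 0.5 > 0, so result = 0
  (p → (p → r)): 0.5 > 0, so result = 0
  (q → p): 1 > 0.5, so result = 0.5
  (p ∨ (q → p)) = max(0.5, 0.5) = 0.5
  ((p → (p → r)) ∨ (p ∨ (q → p))) = max(0, 0.5) = 0.5
  ((¬¬q ∧ (q ∧ q)) → ((p → (p → r)) ∨ (p ∨ (q → p)))): 1 > 0.5, so result = 0.5
Checking all 27 assignments confirms none give a value below 0.50.

0.50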